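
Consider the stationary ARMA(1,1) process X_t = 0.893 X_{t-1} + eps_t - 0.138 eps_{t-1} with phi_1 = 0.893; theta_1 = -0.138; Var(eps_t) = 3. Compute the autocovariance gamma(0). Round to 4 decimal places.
\gamma(0) = 11.4427

Multiply the model equation by X_{t-k} and take expectations. With theta_0 = psi_0 = 1 and psi_j the MA(infinity) weights, this gives
  gamma(k) - sum_i phi_i gamma(k-i) = c_k,
  c_k = sigma^2 * sum_{j=k..q} theta_j psi_{j-k}   (c_k = 0 for k > q),
using gamma(-m) = gamma(m).
psi-weights needed (psi_j = theta_j + sum_i phi_i psi_{j-i}):
  psi_1 = theta_1 + phi_1 = -0.138 + (0.893) = 0.755
Right-hand sides:
  c_0 = sigma^2 (1 + theta_1 psi_1) = 3 * (1 + (-0.138)(0.755)) = 3 * 0.89581 = 2.68743
  c_1 = sigma^2 theta_1 = 3 * (-0.138) = -0.414
  c_2 = 0
Equations for k = 0 and k = 1 (AR order 1):
  gamma(0) = phi_1 gamma(1) + c_0
  gamma(1) = phi_1 gamma(0) + c_1
Substituting the second into the first: gamma(0) (1 - phi_1^2) = c_0 + phi_1 c_1, so
  gamma(0) = (c_0 + phi_1 c_1) / (1 - phi_1^2) = (2.68743 + (0.893)(-0.414)) / (1 - (0.893)^2) = 2.317728 / 0.202551 = 11.442689.
Therefore gamma(0) = 11.4427 (to 4 decimal places).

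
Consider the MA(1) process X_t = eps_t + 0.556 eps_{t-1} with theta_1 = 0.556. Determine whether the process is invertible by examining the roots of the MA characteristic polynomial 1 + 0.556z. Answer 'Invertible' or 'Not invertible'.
\text{Invertible}

The MA(q) characteristic polynomial is P(z) = 1 + 0.556z.
Invertibility requires all roots to lie outside the unit circle, i.e. |z| > 1 for every root.
This is linear in z: 1 + (0.556) z = 0  =>  z = -1/(0.556) = -1.798561,  |z| = 1.798561.
Moduli of all roots: 1.7986.
All moduli strictly greater than 1? Yes.
Verdict: Invertible.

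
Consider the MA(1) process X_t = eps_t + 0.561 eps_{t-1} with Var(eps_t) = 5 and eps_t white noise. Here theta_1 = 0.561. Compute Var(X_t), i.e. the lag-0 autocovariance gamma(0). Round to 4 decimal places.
\gamma(0) = 6.5736

For an MA(q) process X_t = eps_t + sum_i theta_i eps_{t-i} with
Var(eps_t) = sigma^2, the variance is
  gamma(0) = sigma^2 * (1 + sum_i theta_i^2).
  sum_i theta_i^2 = (0.561)^2 = 0.314721.
  gamma(0) = 5 * (1 + 0.314721) = 5 * 1.314721 = 6.573605, which rounds to 6.5736.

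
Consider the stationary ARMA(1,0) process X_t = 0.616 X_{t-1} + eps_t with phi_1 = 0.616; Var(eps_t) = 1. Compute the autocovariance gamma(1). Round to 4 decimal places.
\gamma(1) = 0.9927

Multiply the model equation by X_{t-k} and take expectations. With theta_0 = psi_0 = 1 and psi_j the MA(infinity) weights, this gives
  gamma(k) - sum_i phi_i gamma(k-i) = c_k,
  c_k = sigma^2 * sum_{j=k..q} theta_j psi_{j-k}   (c_k = 0 for k > q),
using gamma(-m) = gamma(m).
Pure AR (q = 0): c_0 = sigma^2 = 1, c_k = 0 for k >= 1.
Equations for k = 0 and k = 1 (AR order 1):
  gamma(0) = phi_1 gamma(1) + c_0
  gamma(1) = phi_1 gamma(0) + c_1
Substituting the second into the first: gamma(0) (1 - phi_1^2) = c_0 + phi_1 c_1, so
  gamma(0) = c_0 / (1 - phi_1^2) = 1 / (1 - (0.616)^2) = 1 / 0.620544 = 1.611489.
  gamma(1) = phi_1 gamma(0) = (0.616)(1.611489) = 0.992677.
Therefore gamma(1) = 0.9927 (to 4 decimal places).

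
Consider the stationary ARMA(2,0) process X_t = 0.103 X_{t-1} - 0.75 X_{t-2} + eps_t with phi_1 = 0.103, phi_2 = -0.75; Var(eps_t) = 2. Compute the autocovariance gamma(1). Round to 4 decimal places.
\gamma(1) = 0.2700

Multiply the model equation by X_{t-k} and take expectations. With theta_0 = psi_0 = 1 and psi_j the MA(infinity) weights, this gives
  gamma(k) - sum_i phi_i gamma(k-i) = c_k,
  c_k = sigma^2 * sum_{j=k..q} theta_j psi_{j-k}   (c_k = 0 for k > q),
using gamma(-m) = gamma(m).
Pure AR (q = 0): c_0 = sigma^2 = 2, c_k = 0 for k >= 1.
Equations for k = 0, 1, 2 (AR order 2, c_2 = 0):
  (E0) gamma(0) = phi_1 gamma(1) + phi_2 gamma(2) + c_0
  (E1) gamma(1) = phi_1 gamma(0) + phi_2 gamma(1) + c_1
  (E2) gamma(2) = phi_1 gamma(1) + phi_2 gamma(0)
From (E1): gamma(1) = A gamma(0) + B with
  A = phi_1 / (1 - phi_2) = 0.103 / 1.75 = 0.058857,   B = c_1 / (1 - phi_2) = 0 / 1.75 = 0.
Insert (E2) into (E0): gamma(0) (1 - phi_2^2) = phi_1 (1 + phi_2) gamma(1) + c_0.
  phi_1 (1 + phi_2) = (0.103)(0.25) = 0.02575,   1 - phi_2^2 = 0.4375.
Replace gamma(1) by A gamma(0) + B and collect gamma(0):
  gamma(0) [0.4375 - (0.02575)(0.058857)] = c_0 = 2
  gamma(0) * 0.435984 = 2
  gamma(0) = 2 / 0.435984 = 4.58732.
  gamma(1) = A gamma(0) = (0.058857)(4.58732) = 0.269997.
Therefore gamma(1) = 0.2700 (to 4 decimal places).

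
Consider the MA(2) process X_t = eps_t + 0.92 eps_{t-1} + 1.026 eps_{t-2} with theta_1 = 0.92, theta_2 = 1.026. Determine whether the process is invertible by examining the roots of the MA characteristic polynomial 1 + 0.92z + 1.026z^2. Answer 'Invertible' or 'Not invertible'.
\text{Not invertible}

The MA(q) characteristic polynomial is P(z) = 1 + 0.92z + 1.026z^2.
Invertibility requires all roots to lie outside the unit circle, i.e. |z| > 1 for every root.
Set 1 + (0.92) z + (1.026) z^2 = 0, i.e. a z^2 + b z + c = 0 with a = 1.026, b = 0.92, c = 1.
Discriminant D = b^2 - 4ac = (0.92)^2 - 4*(1.026)*1 = 0.8464 - (4.104) = -3.2576.
D < 0, so the roots are the complex-conjugate pair z = (-b +/- i sqrt(-D)) / (2a) = -0.4483 +/- 0.8796i.
For a conjugate pair |z|^2 = z * conj(z) = (product of roots) = c/a = 1/(1.026) = 0.974659, so |z| = sqrt(0.974659) = 0.9872 for both roots.
Moduli of all roots: 0.9872, 0.9872.
All moduli strictly greater than 1? No.
Verdict: Not invertible.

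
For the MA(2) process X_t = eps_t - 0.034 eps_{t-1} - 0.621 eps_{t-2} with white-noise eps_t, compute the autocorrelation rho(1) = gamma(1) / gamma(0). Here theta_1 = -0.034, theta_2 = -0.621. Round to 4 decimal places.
\rho(1) = -0.0093

For an MA(q) process with theta_0 = 1, the autocovariance is
  gamma(k) = sigma^2 * sum_{i=0..q-k} theta_i * theta_{i+k},
and rho(k) = gamma(k) / gamma(0). Sigma^2 cancels.
  numerator   = (1)*(-0.034) + (-0.034)*(-0.621) = -0.012886.
  denominator = (1)^2 + (-0.034)^2 + (-0.621)^2 = 1.386797.
  rho(1) = -0.012886 / 1.386797 = -0.0093.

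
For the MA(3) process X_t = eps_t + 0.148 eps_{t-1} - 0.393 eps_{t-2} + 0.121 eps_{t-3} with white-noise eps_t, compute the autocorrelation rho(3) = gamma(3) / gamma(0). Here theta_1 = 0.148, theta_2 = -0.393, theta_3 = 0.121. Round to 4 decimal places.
\rho(3) = 0.1016

For an MA(q) process with theta_0 = 1, the autocovariance is
  gamma(k) = sigma^2 * sum_{i=0..q-k} theta_i * theta_{i+k},
and rho(k) = gamma(k) / gamma(0). Sigma^2 cancels.
  numerator   = (1)*(0.121) = 0.121.
  denominator = (1)^2 + (0.148)^2 + (-0.393)^2 + (0.121)^2 = 1.190994.
  rho(3) = 0.121 / 1.190994 = 0.1016.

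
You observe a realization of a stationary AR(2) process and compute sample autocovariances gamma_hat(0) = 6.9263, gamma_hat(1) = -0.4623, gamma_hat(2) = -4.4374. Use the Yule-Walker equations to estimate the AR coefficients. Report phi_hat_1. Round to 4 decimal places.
\hat\phi_{1} = -0.1100

The Yule-Walker equations for an AR(p) process read, in matrix form,
  Gamma_p phi = r_p,   with   (Gamma_p)_{ij} = gamma(|i - j|),
                       (r_p)_i = gamma(i),   i,j = 1..p.
Substitute the sample gammas (Toeplitz matrix and right-hand side of size 2):
  Gamma_p = [[6.9263, -0.4623], [-0.4623, 6.9263]]
  r_p     = [-0.4623, -4.4374]
Written out:
  6.9263 phi_1 - 0.4623 phi_2 = -0.4623
  -0.4623 phi_1 + 6.9263 phi_2 = -4.4374
Solve by Cramer's rule:
  det = gamma(0)^2 - gamma(1)^2 = (6.9263)^2 - (-0.4623)^2 = 47.97363169 - 0.21372129 = 47.7599104
  phi_hat_1 = [gamma(1) gamma(0) - gamma(1) gamma(2)] / det = [(-0.4623)(6.9263) - (-0.4623)(-4.4374)] / 47.7599104 = -5.25343851 / 47.7599104 = -0.11
  phi_hat_2 = [gamma(0) gamma(2) - gamma(1)^2] / det = [(6.9263)(-4.4374) - (-0.4623)^2] / 47.7599104 = -30.94848491 / 47.7599104 = -0.648
So phi_hat = [-0.1100, -0.6480].
Therefore phi_hat_1 = -0.1100.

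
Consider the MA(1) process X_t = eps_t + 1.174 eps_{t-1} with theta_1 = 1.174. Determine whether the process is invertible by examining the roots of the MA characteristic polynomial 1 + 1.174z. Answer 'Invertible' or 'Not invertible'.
\text{Not invertible}

The MA(q) characteristic polynomial is P(z) = 1 + 1.174z.
Invertibility requires all roots to lie outside the unit circle, i.e. |z| > 1 for every root.
This is linear in z: 1 + (1.174) z = 0  =>  z = -1/(1.174) = -0.851789,  |z| = 0.851789.
Moduli of all roots: 0.8518.
All moduli strictly greater than 1? No.
Verdict: Not invertible.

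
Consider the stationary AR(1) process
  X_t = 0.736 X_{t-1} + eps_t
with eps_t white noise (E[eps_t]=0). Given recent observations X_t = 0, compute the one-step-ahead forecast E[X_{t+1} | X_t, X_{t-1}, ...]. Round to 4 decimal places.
E[X_{t+1} \mid \mathcal F_t] = 0.0000

For an AR(p) model X_t = c + sum_i phi_i X_{t-i} + eps_t, the
one-step-ahead conditional mean is
  E[X_{t+1} | X_t, ...] = c + sum_i phi_i X_{t+1-i}.
Substitute known values:
  E[X_{t+1} | ...] = (0.736) * (0)
                   = 0.0000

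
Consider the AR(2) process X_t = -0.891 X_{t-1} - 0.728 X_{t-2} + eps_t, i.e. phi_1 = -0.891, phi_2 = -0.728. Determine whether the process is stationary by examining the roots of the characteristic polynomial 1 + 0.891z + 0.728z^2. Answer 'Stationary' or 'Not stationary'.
\text{Stationary}

The AR(p) characteristic polynomial is P(z) = 1 + 0.891z + 0.728z^2.
Stationarity requires all roots to lie outside the unit circle, i.e. |z| > 1 for every root.
Set 1 + (0.891) z + (0.728) z^2 = 0, i.e. a z^2 + b z + c = 0 with a = 0.728, b = 0.891, c = 1.
Discriminant D = b^2 - 4ac = (0.891)^2 - 4*(0.728)*1 = 0.793881 - (2.912) = -2.118119.
D < 0, so the roots are the complex-conjugate pair z = (-b +/- i sqrt(-D)) / (2a) = -0.612 +/- 0.9996i.
For a conjugate pair |z|^2 = z * conj(z) = (product of roots) = c/a = 1/(0.728) = 1.373626, so |z| = sqrt(1.373626) = 1.172 for both roots.
Moduli of all roots: 1.1720, 1.1720.
All moduli strictly greater than 1? Yes.
Verdict: Stationary.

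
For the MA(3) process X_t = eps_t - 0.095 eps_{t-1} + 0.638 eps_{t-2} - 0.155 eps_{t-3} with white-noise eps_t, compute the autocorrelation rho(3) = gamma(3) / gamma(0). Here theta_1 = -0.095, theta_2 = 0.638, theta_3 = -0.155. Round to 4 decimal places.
\rho(3) = -0.1076

For an MA(q) process with theta_0 = 1, the autocovariance is
  gamma(k) = sigma^2 * sum_{i=0..q-k} theta_i * theta_{i+k},
and rho(k) = gamma(k) / gamma(0). Sigma^2 cancels.
  numerator   = (1)*(-0.155) = -0.155.
  denominator = (1)^2 + (-0.095)^2 + (0.638)^2 + (-0.155)^2 = 1.440094.
  rho(3) = -0.155 / 1.440094 = -0.1076.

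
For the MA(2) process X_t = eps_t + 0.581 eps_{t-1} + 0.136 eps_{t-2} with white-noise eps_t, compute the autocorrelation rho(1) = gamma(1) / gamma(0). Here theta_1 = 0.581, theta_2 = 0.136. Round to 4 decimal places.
\rho(1) = 0.4867

For an MA(q) process with theta_0 = 1, the autocovariance is
  gamma(k) = sigma^2 * sum_{i=0..q-k} theta_i * theta_{i+k},
and rho(k) = gamma(k) / gamma(0). Sigma^2 cancels.
  numerator   = (1)*(0.581) + (0.581)*(0.136) = 0.660016.
  denominator = (1)^2 + (0.581)^2 + (0.136)^2 = 1.356057.
  rho(1) = 0.660016 / 1.356057 = 0.4867.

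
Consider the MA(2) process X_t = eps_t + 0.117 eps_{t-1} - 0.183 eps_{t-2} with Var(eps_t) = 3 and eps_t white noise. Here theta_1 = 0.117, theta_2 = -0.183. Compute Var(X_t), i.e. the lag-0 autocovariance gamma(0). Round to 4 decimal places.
\gamma(0) = 3.1415

For an MA(q) process X_t = eps_t + sum_i theta_i eps_{t-i} with
Var(eps_t) = sigma^2, the variance is
  gamma(0) = sigma^2 * (1 + sum_i theta_i^2).
  sum_i theta_i^2 = (0.117)^2 + (-0.183)^2 = 0.013689 + 0.033489 = 0.047178.
  gamma(0) = 3 * (1 + 0.047178) = 3 * 1.047178 = 3.141534, which rounds to 3.1415.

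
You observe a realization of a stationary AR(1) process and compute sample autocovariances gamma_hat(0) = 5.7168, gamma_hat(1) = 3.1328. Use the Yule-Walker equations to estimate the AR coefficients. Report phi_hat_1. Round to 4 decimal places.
\hat\phi_{1} = 0.5480

The Yule-Walker equations for an AR(p) process read, in matrix form,
  Gamma_p phi = r_p,   with   (Gamma_p)_{ij} = gamma(|i - j|),
                       (r_p)_i = gamma(i),   i,j = 1..p.
Substitute the sample gammas (Toeplitz matrix and right-hand side of size 1):
  Gamma_p = [[5.7168]]
  r_p     = [3.1328]
With p = 1 this is the single equation gamma(0) phi_1 = gamma(1):
  phi_hat_1 = gamma(1) / gamma(0) = 3.1328 / 5.7168 = 0.5480.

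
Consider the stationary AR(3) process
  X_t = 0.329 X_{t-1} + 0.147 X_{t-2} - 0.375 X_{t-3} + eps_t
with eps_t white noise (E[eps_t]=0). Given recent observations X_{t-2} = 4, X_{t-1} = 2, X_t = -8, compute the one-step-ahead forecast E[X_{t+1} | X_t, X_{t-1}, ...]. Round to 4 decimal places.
E[X_{t+1} \mid \mathcal F_t] = -3.8380

For an AR(p) model X_t = c + sum_i phi_i X_{t-i} + eps_t, the
one-step-ahead conditional mean is
  E[X_{t+1} | X_t, ...] = c + sum_i phi_i X_{t+1-i}.
Substitute known values:
  E[X_{t+1} | ...] = (0.329) * (-8) + (0.147) * (2) + (-0.375) * (4)
                   = -3.8380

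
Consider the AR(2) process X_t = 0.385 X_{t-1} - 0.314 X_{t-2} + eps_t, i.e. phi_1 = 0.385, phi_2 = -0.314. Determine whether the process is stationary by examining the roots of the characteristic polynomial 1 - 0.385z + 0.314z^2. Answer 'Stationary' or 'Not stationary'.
\text{Stationary}

The AR(p) characteristic polynomial is P(z) = 1 - 0.385z + 0.314z^2.
Stationarity requires all roots to lie outside the unit circle, i.e. |z| > 1 for every root.
Set 1 + (-0.385) z + (0.314) z^2 = 0, i.e. a z^2 + b z + c = 0 with a = 0.314, b = -0.385, c = 1.
Discriminant D = b^2 - 4ac = (-0.385)^2 - 4*(0.314)*1 = 0.148225 - (1.256) = -1.107775.
D < 0, so the roots are the complex-conjugate pair z = (-b +/- i sqrt(-D)) / (2a) = 0.6131 +/- 1.676i.
For a conjugate pair |z|^2 = z * conj(z) = (product of roots) = c/a = 1/(0.314) = 3.184713, so |z| = sqrt(3.184713) = 1.7846 for both roots.
Moduli of all roots: 1.7846, 1.7846.
All moduli strictly greater than 1? Yes.
Verdict: Stationary.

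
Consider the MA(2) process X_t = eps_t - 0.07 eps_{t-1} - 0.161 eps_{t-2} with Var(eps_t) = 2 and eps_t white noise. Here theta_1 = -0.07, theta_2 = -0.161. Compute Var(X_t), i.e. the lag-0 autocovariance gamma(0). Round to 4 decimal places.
\gamma(0) = 2.0616

For an MA(q) process X_t = eps_t + sum_i theta_i eps_{t-i} with
Var(eps_t) = sigma^2, the variance is
  gamma(0) = sigma^2 * (1 + sum_i theta_i^2).
  sum_i theta_i^2 = (-0.07)^2 + (-0.161)^2 = 0.0049 + 0.025921 = 0.030821.
  gamma(0) = 2 * (1 + 0.030821) = 2 * 1.030821 = 2.061642, which rounds to 2.0616.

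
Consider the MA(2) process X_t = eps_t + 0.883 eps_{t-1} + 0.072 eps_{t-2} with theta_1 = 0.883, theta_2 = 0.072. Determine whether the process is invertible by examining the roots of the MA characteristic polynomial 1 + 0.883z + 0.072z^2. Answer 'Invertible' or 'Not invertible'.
\text{Invertible}

The MA(q) characteristic polynomial is P(z) = 1 + 0.883z + 0.072z^2.
Invertibility requires all roots to lie outside the unit circle, i.e. |z| > 1 for every root.
Set 1 + (0.883) z + (0.072) z^2 = 0, i.e. a z^2 + b z + c = 0 with a = 0.072, b = 0.883, c = 1.
Discriminant D = b^2 - 4ac = (0.883)^2 - 4*(0.072)*1 = 0.779689 - (0.288) = 0.491689.
D >= 0, so the roots are real: z = (-b +/- sqrt(D)) / (2a) = (-0.883 +/- 0.701205) / (0.144).
  z_1 = (-0.883 + 0.701205) / (0.144) = -1.2625,   |z_1| = 1.2625.
  z_2 = (-0.883 - 0.701205) / (0.144) = -11.0014,   |z_2| = 11.0014.
Moduli of all roots: 1.2625, 11.0014.
All moduli strictly greater than 1? Yes.
Verdict: Invertible.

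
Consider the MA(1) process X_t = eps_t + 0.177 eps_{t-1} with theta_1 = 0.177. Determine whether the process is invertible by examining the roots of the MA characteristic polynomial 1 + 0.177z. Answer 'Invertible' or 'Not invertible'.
\text{Invertible}

The MA(q) characteristic polynomial is P(z) = 1 + 0.177z.
Invertibility requires all roots to lie outside the unit circle, i.e. |z| > 1 for every root.
This is linear in z: 1 + (0.177) z = 0  =>  z = -1/(0.177) = -5.649718,  |z| = 5.649718.
Moduli of all roots: 5.6497.
All moduli strictly greater than 1? Yes.
Verdict: Invertible.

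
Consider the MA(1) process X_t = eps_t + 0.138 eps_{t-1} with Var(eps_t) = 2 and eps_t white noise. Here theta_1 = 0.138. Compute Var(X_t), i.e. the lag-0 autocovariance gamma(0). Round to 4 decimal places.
\gamma(0) = 2.0381

For an MA(q) process X_t = eps_t + sum_i theta_i eps_{t-i} with
Var(eps_t) = sigma^2, the variance is
  gamma(0) = sigma^2 * (1 + sum_i theta_i^2).
  sum_i theta_i^2 = (0.138)^2 = 0.019044.
  gamma(0) = 2 * (1 + 0.019044) = 2 * 1.019044 = 2.038088, which rounds to 2.0381.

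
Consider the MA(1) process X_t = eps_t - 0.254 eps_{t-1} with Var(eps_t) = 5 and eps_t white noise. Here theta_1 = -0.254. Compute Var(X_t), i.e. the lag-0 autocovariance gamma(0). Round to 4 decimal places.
\gamma(0) = 5.3226

For an MA(q) process X_t = eps_t + sum_i theta_i eps_{t-i} with
Var(eps_t) = sigma^2, the variance is
  gamma(0) = sigma^2 * (1 + sum_i theta_i^2).
  sum_i theta_i^2 = (-0.254)^2 = 0.064516.
  gamma(0) = 5 * (1 + 0.064516) = 5 * 1.064516 = 5.32258, which rounds to 5.3226.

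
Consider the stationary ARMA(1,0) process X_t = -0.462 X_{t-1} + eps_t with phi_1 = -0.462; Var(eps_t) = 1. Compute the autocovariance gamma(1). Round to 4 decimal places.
\gamma(1) = -0.5874

Multiply the model equation by X_{t-k} and take expectations. With theta_0 = psi_0 = 1 and psi_j the MA(infinity) weights, this gives
  gamma(k) - sum_i phi_i gamma(k-i) = c_k,
  c_k = sigma^2 * sum_{j=k..q} theta_j psi_{j-k}   (c_k = 0 for k > q),
using gamma(-m) = gamma(m).
Pure AR (q = 0): c_0 = sigma^2 = 1, c_k = 0 for k >= 1.
Equations for k = 0 and k = 1 (AR order 1):
  gamma(0) = phi_1 gamma(1) + c_0
  gamma(1) = phi_1 gamma(0) + c_1
Substituting the second into the first: gamma(0) (1 - phi_1^2) = c_0 + phi_1 c_1, so
  gamma(0) = c_0 / (1 - phi_1^2) = 1 / (1 - (-0.462)^2) = 1 / 0.786556 = 1.271365.
  gamma(1) = phi_1 gamma(0) = (-0.462)(1.271365) = -0.587371.
Therefore gamma(1) = -0.5874 (to 4 decimal places).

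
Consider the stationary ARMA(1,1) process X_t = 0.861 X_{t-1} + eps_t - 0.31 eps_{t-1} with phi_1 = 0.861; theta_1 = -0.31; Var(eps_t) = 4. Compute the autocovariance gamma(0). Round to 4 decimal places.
\gamma(0) = 8.6946

Multiply the model equation by X_{t-k} and take expectations. With theta_0 = psi_0 = 1 and psi_j the MA(infinity) weights, this gives
  gamma(k) - sum_i phi_i gamma(k-i) = c_k,
  c_k = sigma^2 * sum_{j=k..q} theta_j psi_{j-k}   (c_k = 0 for k > q),
using gamma(-m) = gamma(m).
psi-weights needed (psi_j = theta_j + sum_i phi_i psi_{j-i}):
  psi_1 = theta_1 + phi_1 = -0.31 + (0.861) = 0.551
Right-hand sides:
  c_0 = sigma^2 (1 + theta_1 psi_1) = 4 * (1 + (-0.31)(0.551)) = 4 * 0.82919 = 3.31676
  c_1 = sigma^2 theta_1 = 4 * (-0.31) = -1.24
  c_2 = 0
Equations for k = 0 and k = 1 (AR order 1):
  gamma(0) = phi_1 gamma(1) + c_0
  gamma(1) = phi_1 gamma(0) + c_1
Substituting the second into the first: gamma(0) (1 - phi_1^2) = c_0 + phi_1 c_1, so
  gamma(0) = (c_0 + phi_1 c_1) / (1 - phi_1^2) = (3.31676 + (0.861)(-1.24)) / (1 - (0.861)^2) = 2.24912 / 0.258679 = 8.694637.
Therefore gamma(0) = 8.6946 (to 4 decimal places).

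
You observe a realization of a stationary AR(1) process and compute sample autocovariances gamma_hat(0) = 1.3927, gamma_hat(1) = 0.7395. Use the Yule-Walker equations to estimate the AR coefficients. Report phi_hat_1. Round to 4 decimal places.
\hat\phi_{1} = 0.5310

The Yule-Walker equations for an AR(p) process read, in matrix form,
  Gamma_p phi = r_p,   with   (Gamma_p)_{ij} = gamma(|i - j|),
                       (r_p)_i = gamma(i),   i,j = 1..p.
Substitute the sample gammas (Toeplitz matrix and right-hand side of size 1):
  Gamma_p = [[1.3927]]
  r_p     = [0.7395]
With p = 1 this is the single equation gamma(0) phi_1 = gamma(1):
  phi_hat_1 = gamma(1) / gamma(0) = 0.7395 / 1.3927 = 0.5310.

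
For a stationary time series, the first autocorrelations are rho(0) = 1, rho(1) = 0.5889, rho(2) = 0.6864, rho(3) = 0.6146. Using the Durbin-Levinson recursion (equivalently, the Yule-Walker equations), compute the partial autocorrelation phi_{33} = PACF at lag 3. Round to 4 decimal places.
\phi_{33} = 0.2399

The PACF at lag k is phi_{kk}, the last component of the solution
to the Yule-Walker system G_k phi = r_k where
  (G_k)_{ij} = rho(|i - j|), (r_k)_i = rho(i), i,j = 1..k.
Equivalently, Durbin-Levinson gives phi_{kk} iteratively:
  phi_{11} = rho(1)
  phi_{kk} = [rho(k) - sum_{j=1..k-1} phi_{k-1,j} rho(k-j)]
            / [1 - sum_{j=1..k-1} phi_{k-1,j} rho(j)],
  phi_{k,j} = phi_{k-1,j} - phi_{kk} phi_{k-1,k-j},  j = 1..k-1.
Step k = 1:
  phi_11 = rho(1) = 0.5889.
Step k = 2:
  phi_22 = [rho(2) - phi_11 rho(1)] / [1 - phi_11 rho(1)] = [0.6864 - (0.5889)(0.5889)] / [1 - (0.5889)(0.5889)]
         = 0.33959679 / 0.65319679 = 0.5199.
  Update: phi_21 = phi_11 - phi_22 phi_11 = 0.5889 - (0.5199)(0.5889) = 0.282731.
Step k = 3:
  phi_33 = [rho(3) - phi_21 rho(2) - phi_22 rho(1)] / [1 - phi_21 rho(1) - phi_22 rho(2)]
    numerator   = 0.6146 - (0.282731)(0.6864) - (0.5199)(0.5889) = 0.11436447
    denominator = 1 - (0.282731)(0.5889) - (0.5199)(0.6864) = 0.47664053
  phi_33 = 0.11436447 / 0.47664053 = 0.2399.
Therefore phi_{33} = 0.2399.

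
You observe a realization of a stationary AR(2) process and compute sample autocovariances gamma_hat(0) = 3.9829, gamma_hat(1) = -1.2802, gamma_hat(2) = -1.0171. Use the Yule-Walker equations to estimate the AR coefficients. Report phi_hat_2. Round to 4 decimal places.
\hat\phi_{2} = -0.4000

The Yule-Walker equations for an AR(p) process read, in matrix form,
  Gamma_p phi = r_p,   with   (Gamma_p)_{ij} = gamma(|i - j|),
                       (r_p)_i = gamma(i),   i,j = 1..p.
Substitute the sample gammas (Toeplitz matrix and right-hand side of size 2):
  Gamma_p = [[3.9829, -1.2802], [-1.2802, 3.9829]]
  r_p     = [-1.2802, -1.0171]
Written out:
  3.9829 phi_1 - 1.2802 phi_2 = -1.2802
  -1.2802 phi_1 + 3.9829 phi_2 = -1.0171
Solve by Cramer's rule:
  det = gamma(0)^2 - gamma(1)^2 = (3.9829)^2 - (-1.2802)^2 = 15.86349241 - 1.63891204 = 14.22458037
  phi_hat_1 = [gamma(1) gamma(0) - gamma(1) gamma(2)] / det = [(-1.2802)(3.9829) - (-1.2802)(-1.0171)] / 14.22458037 = -6.401 / 14.22458037 = -0.45
  phi_hat_2 = [gamma(0) gamma(2) - gamma(1)^2] / det = [(3.9829)(-1.0171) - (-1.2802)^2] / 14.22458037 = -5.68991963 / 14.22458037 = -0.4
So phi_hat = [-0.4500, -0.4000].
Therefore phi_hat_2 = -0.4000.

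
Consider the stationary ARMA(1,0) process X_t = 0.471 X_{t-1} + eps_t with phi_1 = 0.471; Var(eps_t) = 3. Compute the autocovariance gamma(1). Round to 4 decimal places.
\gamma(1) = 1.8158

Multiply the model equation by X_{t-k} and take expectations. With theta_0 = psi_0 = 1 and psi_j the MA(infinity) weights, this gives
  gamma(k) - sum_i phi_i gamma(k-i) = c_k,
  c_k = sigma^2 * sum_{j=k..q} theta_j psi_{j-k}   (c_k = 0 for k > q),
using gamma(-m) = gamma(m).
Pure AR (q = 0): c_0 = sigma^2 = 3, c_k = 0 for k >= 1.
Equations for k = 0 and k = 1 (AR order 1):
  gamma(0) = phi_1 gamma(1) + c_0
  gamma(1) = phi_1 gamma(0) + c_1
Substituting the second into the first: gamma(0) (1 - phi_1^2) = c_0 + phi_1 c_1, so
  gamma(0) = c_0 / (1 - phi_1^2) = 3 / (1 - (0.471)^2) = 3 / 0.778159 = 3.855253.
  gamma(1) = phi_1 gamma(0) = (0.471)(3.855253) = 1.815824.
Therefore gamma(1) = 1.8158 (to 4 decimal places).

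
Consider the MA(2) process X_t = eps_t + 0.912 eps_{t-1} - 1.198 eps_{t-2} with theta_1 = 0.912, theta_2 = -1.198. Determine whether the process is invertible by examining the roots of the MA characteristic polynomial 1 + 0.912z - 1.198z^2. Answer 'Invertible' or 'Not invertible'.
\text{Not invertible}

The MA(q) characteristic polynomial is P(z) = 1 + 0.912z - 1.198z^2.
Invertibility requires all roots to lie outside the unit circle, i.e. |z| > 1 for every root.
Set 1 + (0.912) z + (-1.198) z^2 = 0, i.e. a z^2 + b z + c = 0 with a = -1.198, b = 0.912, c = 1.
Discriminant D = b^2 - 4ac = (0.912)^2 - 4*(-1.198)*1 = 0.831744 - (-4.792) = 5.623744.
D >= 0, so the roots are real: z = (-b +/- sqrt(D)) / (2a) = (-0.912 +/- 2.371443) / (-2.396).
  z_1 = (-0.912 + 2.371443) / (-2.396) = -0.6091,   |z_1| = 0.6091.
  z_2 = (-0.912 - 2.371443) / (-2.396) = 1.3704,   |z_2| = 1.3704.
Moduli of all roots: 0.6091, 1.3704.
All moduli strictly greater than 1? No.
Verdict: Not invertible.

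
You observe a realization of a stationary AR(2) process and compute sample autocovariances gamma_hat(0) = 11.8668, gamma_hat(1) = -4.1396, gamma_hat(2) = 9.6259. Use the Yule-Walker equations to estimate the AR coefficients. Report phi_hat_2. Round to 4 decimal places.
\hat\phi_{2} = 0.7850

The Yule-Walker equations for an AR(p) process read, in matrix form,
  Gamma_p phi = r_p,   with   (Gamma_p)_{ij} = gamma(|i - j|),
                       (r_p)_i = gamma(i),   i,j = 1..p.
Substitute the sample gammas (Toeplitz matrix and right-hand side of size 2):
  Gamma_p = [[11.8668, -4.1396], [-4.1396, 11.8668]]
  r_p     = [-4.1396, 9.6259]
Written out:
  11.8668 phi_1 - 4.1396 phi_2 = -4.1396
  -4.1396 phi_1 + 11.8668 phi_2 = 9.6259
Solve by Cramer's rule:
  det = gamma(0)^2 - gamma(1)^2 = (11.8668)^2 - (-4.1396)^2 = 140.82094224 - 17.13628816 = 123.68465408
  phi_hat_1 = [gamma(1) gamma(0) - gamma(1) gamma(2)] / det = [(-4.1396)(11.8668) - (-4.1396)(9.6259)] / 123.68465408 = -9.27642964 / 123.68465408 = -0.075
  phi_hat_2 = [gamma(0) gamma(2) - gamma(1)^2] / det = [(11.8668)(9.6259) - (-4.1396)^2] / 123.68465408 = 97.09234196 / 123.68465408 = 0.785
So phi_hat = [-0.0750, 0.7850].
Therefore phi_hat_2 = 0.7850.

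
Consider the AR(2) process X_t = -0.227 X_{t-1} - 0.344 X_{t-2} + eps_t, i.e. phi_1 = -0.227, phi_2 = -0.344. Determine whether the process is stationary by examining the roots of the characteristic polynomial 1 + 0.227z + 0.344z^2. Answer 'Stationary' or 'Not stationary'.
\text{Stationary}

The AR(p) characteristic polynomial is P(z) = 1 + 0.227z + 0.344z^2.
Stationarity requires all roots to lie outside the unit circle, i.e. |z| > 1 for every root.
Set 1 + (0.227) z + (0.344) z^2 = 0, i.e. a z^2 + b z + c = 0 with a = 0.344, b = 0.227, c = 1.
Discriminant D = b^2 - 4ac = (0.227)^2 - 4*(0.344)*1 = 0.051529 - (1.376) = -1.324471.
D < 0, so the roots are the complex-conjugate pair z = (-b +/- i sqrt(-D)) / (2a) = -0.3299 +/- 1.6728i.
For a conjugate pair |z|^2 = z * conj(z) = (product of roots) = c/a = 1/(0.344) = 2.906977, so |z| = sqrt(2.906977) = 1.705 for both roots.
Moduli of all roots: 1.7050, 1.7050.
All moduli strictly greater than 1? Yes.
Verdict: Stationary.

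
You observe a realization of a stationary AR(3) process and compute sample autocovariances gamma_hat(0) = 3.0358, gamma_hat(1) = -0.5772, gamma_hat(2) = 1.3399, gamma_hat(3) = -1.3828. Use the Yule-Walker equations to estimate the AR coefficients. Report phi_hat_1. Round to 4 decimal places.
\hat\phi_{1} = 0.0630

The Yule-Walker equations for an AR(p) process read, in matrix form,
  Gamma_p phi = r_p,   with   (Gamma_p)_{ij} = gamma(|i - j|),
                       (r_p)_i = gamma(i),   i,j = 1..p.
Substitute the sample gammas (Toeplitz matrix and right-hand side of size 3):
  Gamma_p = [[3.0358, -0.5772, 1.3399], [-0.5772, 3.0358, -0.5772], [1.3399, -0.5772, 3.0358]]
  r_p     = [-0.5772, 1.3399, -1.3828]
Written out (R1..R3):
  (R1) 3.0358 phi_1 - 0.5772 phi_2 + 1.3399 phi_3 = -0.5772
  (R2) -0.5772 phi_1 + 3.0358 phi_2 - 0.5772 phi_3 = 1.3399
  (R3) 1.3399 phi_1 - 0.5772 phi_2 + 3.0358 phi_3 = -1.3828
Gaussian elimination:
  R2 <- R2 - (-0.5772/3.0358) R1 = R2 - (-0.190131) R1:  2.926056 phi_2 - 0.322443 phi_3 = 1.230156
  R3 <- R3 - (1.3399/3.0358) R1 = R3 - (0.441366) R1:  -0.322443 phi_2 + 2.444413 phi_3 = -1.128043
  R3 <- R3 - (-0.322443/2.926056) R2 = R3 - (-0.110197) R2:  2.408881 phi_3 = -0.992484
Back-substitution:
  phi_hat_3 = -0.992484 / 2.408881 = -0.41201
  phi_hat_2 = (1.230156 - (-0.322443)(-0.41201)) / 2.926056 = 0.375012
  phi_hat_1 = (-0.5772 - (-0.5772)(0.375012) - (1.3399)(-0.41201)) / 3.0358 = 0.063018
So phi_hat = [0.0630, 0.3750, -0.4120].
Therefore phi_hat_1 = 0.0630.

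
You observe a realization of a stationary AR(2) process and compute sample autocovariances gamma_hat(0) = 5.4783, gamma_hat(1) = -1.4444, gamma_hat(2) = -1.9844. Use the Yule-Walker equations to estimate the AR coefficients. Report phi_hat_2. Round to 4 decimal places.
\hat\phi_{2} = -0.4640

The Yule-Walker equations for an AR(p) process read, in matrix form,
  Gamma_p phi = r_p,   with   (Gamma_p)_{ij} = gamma(|i - j|),
                       (r_p)_i = gamma(i),   i,j = 1..p.
Substitute the sample gammas (Toeplitz matrix and right-hand side of size 2):
  Gamma_p = [[5.4783, -1.4444], [-1.4444, 5.4783]]
  r_p     = [-1.4444, -1.9844]
Written out:
  5.4783 phi_1 - 1.4444 phi_2 = -1.4444
  -1.4444 phi_1 + 5.4783 phi_2 = -1.9844
Solve by Cramer's rule:
  det = gamma(0)^2 - gamma(1)^2 = (5.4783)^2 - (-1.4444)^2 = 30.01177089 - 2.08629136 = 27.92547953
  phi_hat_1 = [gamma(1) gamma(0) - gamma(1) gamma(2)] / det = [(-1.4444)(5.4783) - (-1.4444)(-1.9844)] / 27.92547953 = -10.77912388 / 27.92547953 = -0.386
  phi_hat_2 = [gamma(0) gamma(2) - gamma(1)^2] / det = [(5.4783)(-1.9844) - (-1.4444)^2] / 27.92547953 = -12.95742988 / 27.92547953 = -0.464
So phi_hat = [-0.3860, -0.4640].
Therefore phi_hat_2 = -0.4640.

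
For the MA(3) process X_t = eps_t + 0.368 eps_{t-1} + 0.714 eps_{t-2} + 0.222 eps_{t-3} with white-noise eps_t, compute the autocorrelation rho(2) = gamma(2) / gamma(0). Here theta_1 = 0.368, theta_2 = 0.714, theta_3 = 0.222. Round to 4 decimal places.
\rho(2) = 0.4696

For an MA(q) process with theta_0 = 1, the autocovariance is
  gamma(k) = sigma^2 * sum_{i=0..q-k} theta_i * theta_{i+k},
and rho(k) = gamma(k) / gamma(0). Sigma^2 cancels.
  numerator   = (1)*(0.714) + (0.368)*(0.222) = 0.795696.
  denominator = (1)^2 + (0.368)^2 + (0.714)^2 + (0.222)^2 = 1.694504.
  rho(2) = 0.795696 / 1.694504 = 0.4696.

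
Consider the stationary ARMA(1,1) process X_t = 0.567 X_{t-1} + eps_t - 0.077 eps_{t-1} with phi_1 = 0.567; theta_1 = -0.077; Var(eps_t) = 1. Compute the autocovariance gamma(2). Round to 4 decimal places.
\gamma(2) = 0.3916

Multiply the model equation by X_{t-k} and take expectations. With theta_0 = psi_0 = 1 and psi_j the MA(infinity) weights, this gives
  gamma(k) - sum_i phi_i gamma(k-i) = c_k,
  c_k = sigma^2 * sum_{j=k..q} theta_j psi_{j-k}   (c_k = 0 for k > q),
using gamma(-m) = gamma(m).
psi-weights needed (psi_j = theta_j + sum_i phi_i psi_{j-i}):
  psi_1 = theta_1 + phi_1 = -0.077 + (0.567) = 0.49
Right-hand sides:
  c_0 = sigma^2 (1 + theta_1 psi_1) = 1 * (1 + (-0.077)(0.49)) = 1 * 0.96227 = 0.96227
  c_1 = sigma^2 theta_1 = 1 * (-0.077) = -0.077
  c_2 = 0
Equations for k = 0 and k = 1 (AR order 1):
  gamma(0) = phi_1 gamma(1) + c_0
  gamma(1) = phi_1 gamma(0) + c_1
Substituting the second into the first: gamma(0) (1 - phi_1^2) = c_0 + phi_1 c_1, so
  gamma(0) = (c_0 + phi_1 c_1) / (1 - phi_1^2) = (0.96227 + (0.567)(-0.077)) / (1 - (0.567)^2) = 0.918611 / 0.678511 = 1.353863.
  gamma(1) = phi_1 gamma(0) + c_1 = (0.567)(1.353863) + (-0.077) = 0.69064.
For k = 2 (> q): gamma(2) = phi_1 gamma(1) = (0.567)(0.69064) = 0.391593.
Therefore gamma(2) = 0.3916 (to 4 decimal places).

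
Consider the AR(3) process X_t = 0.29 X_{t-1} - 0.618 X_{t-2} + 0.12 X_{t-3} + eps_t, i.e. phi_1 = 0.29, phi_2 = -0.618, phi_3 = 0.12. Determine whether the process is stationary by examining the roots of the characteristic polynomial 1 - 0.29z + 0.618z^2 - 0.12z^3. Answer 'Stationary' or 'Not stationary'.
\text{Stationary}

The AR(p) characteristic polynomial is P(z) = 1 - 0.29z + 0.618z^2 - 0.12z^3.
Stationarity requires all roots to lie outside the unit circle, i.e. |z| > 1 for every root.
Degree 3: look for a simple real root z0 first, then factor out (1 - z/z0) and solve the remaining quadratic.
Testing z0 = 5: P(5) = 1 + (-0.29)(5) + (0.618)(5)^2 + (-0.12)(5)^3
  = 1 + (-1.45) + (15.45) + (-15) = 0.  So z_0 = 5 is a root, |z_0| = 5.
Divide out the factor (1 - 0.2 z) = (1 - z/z0) (since 1/z0 = 0.2):
  P(z) = (1 - 0.2 z)(1 + (-0.09) z + (0.6) z^2)
  [check: z-coef -0.09 - (0.2) = -0.29; z^2-coef 0.6 - (0.2)(-0.09) = 0.618; z^3-coef -(0.2)(0.6) = -0.12.]
Remaining roots from the quadratic factor 1 + (-0.09) z + (0.6) z^2:
  Set 1 + (-0.09) z + (0.6) z^2 = 0, i.e. a z^2 + b z + c = 0 with a = 0.6, b = -0.09, c = 1.
  Discriminant D = b^2 - 4ac = (-0.09)^2 - 4*(0.6)*1 = 0.0081 - (2.4) = -2.3919.
  D < 0, so the roots are the complex-conjugate pair z = (-b +/- i sqrt(-D)) / (2a) = 0.075 +/- 1.2888i.
  For a conjugate pair |z|^2 = z * conj(z) = (product of roots) = c/a = 1/(0.6) = 1.666667, so |z| = sqrt(1.666667) = 1.291 for both roots.
Moduli of all roots: 5.0000, 1.2910, 1.2910.
All moduli strictly greater than 1? Yes.
Verdict: Stationary.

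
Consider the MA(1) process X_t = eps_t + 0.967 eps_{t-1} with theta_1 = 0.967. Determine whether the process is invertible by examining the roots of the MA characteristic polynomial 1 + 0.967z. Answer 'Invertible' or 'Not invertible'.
\text{Invertible}

The MA(q) characteristic polynomial is P(z) = 1 + 0.967z.
Invertibility requires all roots to lie outside the unit circle, i.e. |z| > 1 for every root.
This is linear in z: 1 + (0.967) z = 0  =>  z = -1/(0.967) = -1.034126,  |z| = 1.034126.
Moduli of all roots: 1.0341.
All moduli strictly greater than 1? Yes.
Verdict: Invertible.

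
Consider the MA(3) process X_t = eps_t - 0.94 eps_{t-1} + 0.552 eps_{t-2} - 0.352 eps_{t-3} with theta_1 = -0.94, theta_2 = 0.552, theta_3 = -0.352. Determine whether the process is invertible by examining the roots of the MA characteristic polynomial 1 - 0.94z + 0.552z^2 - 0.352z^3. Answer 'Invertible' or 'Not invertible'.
\text{Invertible}

The MA(q) characteristic polynomial is P(z) = 1 - 0.94z + 0.552z^2 - 0.352z^3.
Invertibility requires all roots to lie outside the unit circle, i.e. |z| > 1 for every root.
Degree 3: look for a simple real root z0 first, then factor out (1 - z/z0) and solve the remaining quadratic.
Testing z0 = 1.25: P(1.25) = 1 + (-0.94)(1.25) + (0.552)(1.25)^2 + (-0.352)(1.25)^3
  = 1 + (-1.175) + (0.8625) + (-0.6875) = 0.  So z_0 = 1.25 is a root, |z_0| = 1.25.
Divide out the factor (1 - 0.8 z) = (1 - z/z0) (since 1/z0 = 0.8):
  P(z) = (1 - 0.8 z)(1 + (-0.14) z + (0.44) z^2)
  [check: z-coef -0.14 - (0.8) = -0.94; z^2-coef 0.44 - (0.8)(-0.14) = 0.552; z^3-coef -(0.8)(0.44) = -0.352.]
Remaining roots from the quadratic factor 1 + (-0.14) z + (0.44) z^2:
  Set 1 + (-0.14) z + (0.44) z^2 = 0, i.e. a z^2 + b z + c = 0 with a = 0.44, b = -0.14, c = 1.
  Discriminant D = b^2 - 4ac = (-0.14)^2 - 4*(0.44)*1 = 0.0196 - (1.76) = -1.7404.
  D < 0, so the roots are the complex-conjugate pair z = (-b +/- i sqrt(-D)) / (2a) = 0.1591 +/- 1.4991i.
  For a conjugate pair |z|^2 = z * conj(z) = (product of roots) = c/a = 1/(0.44) = 2.272727, so |z| = sqrt(2.272727) = 1.5076 for both roots.
Moduli of all roots: 1.2500, 1.5076, 1.5076.
All moduli strictly greater than 1? Yes.
Verdict: Invertible.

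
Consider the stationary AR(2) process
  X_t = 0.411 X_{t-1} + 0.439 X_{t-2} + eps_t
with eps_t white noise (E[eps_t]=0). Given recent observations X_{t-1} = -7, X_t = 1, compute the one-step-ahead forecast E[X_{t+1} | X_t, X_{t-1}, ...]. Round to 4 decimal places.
E[X_{t+1} \mid \mathcal F_t] = -2.6620

For an AR(p) model X_t = c + sum_i phi_i X_{t-i} + eps_t, the
one-step-ahead conditional mean is
  E[X_{t+1} | X_t, ...] = c + sum_i phi_i X_{t+1-i}.
Substitute known values:
  E[X_{t+1} | ...] = (0.411) * (1) + (0.439) * (-7)
                   = -2.6620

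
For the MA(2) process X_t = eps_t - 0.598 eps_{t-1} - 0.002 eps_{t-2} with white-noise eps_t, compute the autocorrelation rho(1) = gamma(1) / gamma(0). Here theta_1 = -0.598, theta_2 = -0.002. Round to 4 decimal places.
\rho(1) = -0.4396

For an MA(q) process with theta_0 = 1, the autocovariance is
  gamma(k) = sigma^2 * sum_{i=0..q-k} theta_i * theta_{i+k},
and rho(k) = gamma(k) / gamma(0). Sigma^2 cancels.
  numerator   = (1)*(-0.598) + (-0.598)*(-0.002) = -0.596804.
  denominator = (1)^2 + (-0.598)^2 + (-0.002)^2 = 1.357608.
  rho(1) = -0.596804 / 1.357608 = -0.4396.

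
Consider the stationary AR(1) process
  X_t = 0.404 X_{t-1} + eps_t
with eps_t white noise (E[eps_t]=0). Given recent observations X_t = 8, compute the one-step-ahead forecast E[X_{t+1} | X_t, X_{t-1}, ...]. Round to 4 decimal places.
E[X_{t+1} \mid \mathcal F_t] = 3.2320

For an AR(p) model X_t = c + sum_i phi_i X_{t-i} + eps_t, the
one-step-ahead conditional mean is
  E[X_{t+1} | X_t, ...] = c + sum_i phi_i X_{t+1-i}.
Substitute known values:
  E[X_{t+1} | ...] = (0.404) * (8)
                   = 3.2320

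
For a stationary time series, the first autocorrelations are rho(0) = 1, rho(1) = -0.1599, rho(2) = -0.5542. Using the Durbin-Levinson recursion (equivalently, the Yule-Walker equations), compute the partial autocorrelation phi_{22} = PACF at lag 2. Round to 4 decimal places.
\phi_{22} = -0.5950

The PACF at lag k is phi_{kk}, the last component of the solution
to the Yule-Walker system G_k phi = r_k where
  (G_k)_{ij} = rho(|i - j|), (r_k)_i = rho(i), i,j = 1..k.
Equivalently, Durbin-Levinson gives phi_{kk} iteratively:
  phi_{11} = rho(1)
  phi_{kk} = [rho(k) - sum_{j=1..k-1} phi_{k-1,j} rho(k-j)]
            / [1 - sum_{j=1..k-1} phi_{k-1,j} rho(j)],
  phi_{k,j} = phi_{k-1,j} - phi_{kk} phi_{k-1,k-j},  j = 1..k-1.
Step k = 1:
  phi_11 = rho(1) = -0.1599.
Step k = 2:
  phi_22 = [rho(2) - phi_11 rho(1)] / [1 - phi_11 rho(1)] = [-0.5542 - (-0.1599)(-0.1599)] / [1 - (-0.1599)(-0.1599)]
         = -0.57976801 / 0.97443199 = -0.595.
Therefore phi_{22} = -0.5950.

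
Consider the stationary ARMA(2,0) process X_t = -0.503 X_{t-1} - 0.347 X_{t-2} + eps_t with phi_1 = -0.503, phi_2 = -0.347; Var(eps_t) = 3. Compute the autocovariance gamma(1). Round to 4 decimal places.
\gamma(1) = -1.4800

Multiply the model equation by X_{t-k} and take expectations. With theta_0 = psi_0 = 1 and psi_j the MA(infinity) weights, this gives
  gamma(k) - sum_i phi_i gamma(k-i) = c_k,
  c_k = sigma^2 * sum_{j=k..q} theta_j psi_{j-k}   (c_k = 0 for k > q),
using gamma(-m) = gamma(m).
Pure AR (q = 0): c_0 = sigma^2 = 3, c_k = 0 for k >= 1.
Equations for k = 0, 1, 2 (AR order 2, c_2 = 0):
  (E0) gamma(0) = phi_1 gamma(1) + phi_2 gamma(2) + c_0
  (E1) gamma(1) = phi_1 gamma(0) + phi_2 gamma(1) + c_1
  (E2) gamma(2) = phi_1 gamma(1) + phi_2 gamma(0)
From (E1): gamma(1) = A gamma(0) + B with
  A = phi_1 / (1 - phi_2) = -0.503 / 1.347 = -0.373422,   B = c_1 / (1 - phi_2) = 0 / 1.347 = 0.
Insert (E2) into (E0): gamma(0) (1 - phi_2^2) = phi_1 (1 + phi_2) gamma(1) + c_0.
  phi_1 (1 + phi_2) = (-0.503)(0.653) = -0.328459,   1 - phi_2^2 = 0.879591.
Replace gamma(1) by A gamma(0) + B and collect gamma(0):
  gamma(0) [0.879591 - (-0.328459)(-0.373422)] = c_0 = 3
  gamma(0) * 0.756937 = 3
  gamma(0) = 3 / 0.756937 = 3.963341.
  gamma(1) = A gamma(0) = (-0.373422)(3.963341) = -1.480001.
Therefore gamma(1) = -1.4800 (to 4 decimal places).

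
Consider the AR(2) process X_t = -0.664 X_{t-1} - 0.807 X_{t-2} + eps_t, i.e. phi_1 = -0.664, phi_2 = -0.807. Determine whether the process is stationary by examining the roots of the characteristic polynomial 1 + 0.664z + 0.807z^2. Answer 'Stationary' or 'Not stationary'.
\text{Stationary}

The AR(p) characteristic polynomial is P(z) = 1 + 0.664z + 0.807z^2.
Stationarity requires all roots to lie outside the unit circle, i.e. |z| > 1 for every root.
Set 1 + (0.664) z + (0.807) z^2 = 0, i.e. a z^2 + b z + c = 0 with a = 0.807, b = 0.664, c = 1.
Discriminant D = b^2 - 4ac = (0.664)^2 - 4*(0.807)*1 = 0.440896 - (3.228) = -2.787104.
D < 0, so the roots are the complex-conjugate pair z = (-b +/- i sqrt(-D)) / (2a) = -0.4114 +/- 1.0344i.
For a conjugate pair |z|^2 = z * conj(z) = (product of roots) = c/a = 1/(0.807) = 1.239157, so |z| = sqrt(1.239157) = 1.1132 for both roots.
Moduli of all roots: 1.1132, 1.1132.
All moduli strictly greater than 1? Yes.
Verdict: Stationary.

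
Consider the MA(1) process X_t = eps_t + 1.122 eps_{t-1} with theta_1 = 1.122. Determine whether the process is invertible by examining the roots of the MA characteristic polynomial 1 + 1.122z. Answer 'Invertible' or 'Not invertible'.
\text{Not invertible}

The MA(q) characteristic polynomial is P(z) = 1 + 1.122z.
Invertibility requires all roots to lie outside the unit circle, i.e. |z| > 1 for every root.
This is linear in z: 1 + (1.122) z = 0  =>  z = -1/(1.122) = -0.891266,  |z| = 0.891266.
Moduli of all roots: 0.8913.
All moduli strictly greater than 1? No.
Verdict: Not invertible.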